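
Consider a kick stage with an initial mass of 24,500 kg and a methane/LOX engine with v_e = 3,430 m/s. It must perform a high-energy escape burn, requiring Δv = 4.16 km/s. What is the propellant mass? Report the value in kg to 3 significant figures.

m₀/m_f = exp(Δv / v_e) = exp(4160 / 3430.0) = exp(1.2128) = 3.3630.
m_f = 24,500 / 3.3630 = 7,285.16 kg, so propellant = m₀ − m_f = 24,500 − 7,285.16 = 17,214.84 kg.

propellant mass ≈ 17200 kg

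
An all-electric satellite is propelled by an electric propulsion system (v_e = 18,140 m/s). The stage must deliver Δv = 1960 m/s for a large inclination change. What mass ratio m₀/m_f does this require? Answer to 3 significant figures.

Using Δv = v_e ln(m₀/m_f): m₀/m_f = exp(Δv / v_e) = exp(1960 / 18140.0) = exp(0.1080) = 1.1141.

mass ratio ≈ 1.11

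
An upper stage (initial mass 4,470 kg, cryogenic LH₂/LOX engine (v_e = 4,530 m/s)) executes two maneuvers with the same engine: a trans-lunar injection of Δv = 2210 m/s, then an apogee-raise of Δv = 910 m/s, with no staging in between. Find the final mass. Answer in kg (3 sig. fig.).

After the first burn: m = 4470 × exp(−2210/4530.0) = 4470 × 0.61394 = 2,744.31 kg.
After the second burn: m = 2,744.31 × exp(−910/4530.0) = 2,744.31 × 0.81801 = 2,244.87 kg.

final mass ≈ 2240 kg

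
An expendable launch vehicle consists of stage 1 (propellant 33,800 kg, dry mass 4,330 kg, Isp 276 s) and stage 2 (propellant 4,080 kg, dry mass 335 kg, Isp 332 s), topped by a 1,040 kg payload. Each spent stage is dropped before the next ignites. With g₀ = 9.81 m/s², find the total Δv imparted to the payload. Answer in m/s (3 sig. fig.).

Δv ≈ 8530 m/s

Ignition mass of stage 1 = 33,800+4,330 + 4,080+335 + 1,040 = 43,585 kg.
Stage 1: m₀ = 43,585 kg, m_f = 43,585 − 33,800 = 9,785 kg; Δv = 276×9.81×ln(4.454) = 2707.6×1.4939 ≈ 4045 m/s.
Stage 2: m₀ = 5,455 kg, m_f = 5,455 − 4,080 = 1,375 kg; Δv = 332×9.81×ln(3.967) = 3256.9×1.3781 ≈ 4488 m/s.
Total Δv = 4045 + 4488 = 8533 m/s.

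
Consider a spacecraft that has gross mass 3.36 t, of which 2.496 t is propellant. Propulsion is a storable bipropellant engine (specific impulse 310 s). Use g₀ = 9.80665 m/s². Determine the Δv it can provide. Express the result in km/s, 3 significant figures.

v_e = Isp · g₀ = 310 × 9.80665 = 3040.1 m/s.
m_f = m₀ − m_prop = 3.36 − 2.496 = 0.864 t.
Rocket equation: Δv = v_e · ln(m₀/m_f) = 3040.1 × ln(3.889) = 3040.1 × 1.3581 ≈ 4128.8 m/s.

Δv ≈ 4.13 km/s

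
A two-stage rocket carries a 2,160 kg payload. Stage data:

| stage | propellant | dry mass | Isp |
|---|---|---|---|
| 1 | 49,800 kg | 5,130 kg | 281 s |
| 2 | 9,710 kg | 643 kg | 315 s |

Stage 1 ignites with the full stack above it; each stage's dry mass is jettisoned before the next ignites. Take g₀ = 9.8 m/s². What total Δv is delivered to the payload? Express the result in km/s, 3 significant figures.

Δv ≈ 8.31 km/s

Ignition mass of stage 1 = 49,800+5,130 + 9,710+643 + 2,160 = 67,443 kg.
Stage 1: m₀ = 67,443 kg, m_f = 67,443 − 49,800 = 17,643 kg; Δv = 281×9.8×ln(3.823) = 2753.8×1.3409 ≈ 3693 m/s.
Stage 2: m₀ = 12,513 kg, m_f = 12,513 − 9,710 = 2,803 kg; Δv = 315×9.8×ln(4.464) = 3087.0×1.4961 ≈ 4618 m/s.
Total Δv = 3693 + 4618 = 8311 m/s.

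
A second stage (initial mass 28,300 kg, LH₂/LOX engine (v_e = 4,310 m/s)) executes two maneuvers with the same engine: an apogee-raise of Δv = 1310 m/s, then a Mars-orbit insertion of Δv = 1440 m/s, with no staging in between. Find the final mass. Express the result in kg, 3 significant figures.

After the first burn: m = 28300 × exp(−1310/4310.0) = 28300 × 0.73790 = 20,882.6 kg.
After the second burn: m = 20,882.6 × exp(−1440/4310.0) = 20,882.6 × 0.71598 = 14,951.5 kg.

final mass ≈ 15000 kg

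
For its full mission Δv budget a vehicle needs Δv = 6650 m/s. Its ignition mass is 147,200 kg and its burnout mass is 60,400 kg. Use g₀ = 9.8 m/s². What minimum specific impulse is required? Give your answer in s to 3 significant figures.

Isp ≈ 762 s

ln(m₀/m_f) = ln(147200/60400) = ln(2.437) = 0.8908.
By the Tsiolkovsky rocket equation, v_e = Δv / ln(m₀/m_f) = 6650 / 0.8908 = 7465.2 m/s.
Isp = v_e / g₀ = 7465.2 / 9.8 = 761.8 s.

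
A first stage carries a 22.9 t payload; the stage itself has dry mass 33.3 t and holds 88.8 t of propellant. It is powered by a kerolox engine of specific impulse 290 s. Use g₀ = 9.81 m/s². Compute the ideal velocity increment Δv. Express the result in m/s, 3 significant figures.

Δv ≈ 2700 m/s

v_e = Isp · g₀ = 290 × 9.81 = 2844.9 m/s.
m₀ = payload + dry + propellant = 22.9 + 33.3 + 88.8 = 145 t.
m_f = payload + dry = 22.9 + 33.3 = 56.2 t.
From the ideal rocket equation, Δv = v_e · ln(m₀/m_f) = 2844.9 × ln(2.58) = 2844.9 × 0.9478 ≈ 2696.4 m/s.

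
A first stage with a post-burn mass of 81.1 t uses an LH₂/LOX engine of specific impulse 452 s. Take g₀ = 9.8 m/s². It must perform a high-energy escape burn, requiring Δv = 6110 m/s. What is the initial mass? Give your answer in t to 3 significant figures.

v_e = Isp · g₀ = 452 × 9.8 = 4429.6 m/s.
Using Δv = v_e ln(m₀/m_f): m₀/m_f = exp(Δv / v_e) = exp(6110 / 4429.6) = exp(1.3794) = 3.9723.
m₀ = m_f × 3.9723 = 81.1 × 3.9723 = 322.154 t.

initial mass ≈ 322 t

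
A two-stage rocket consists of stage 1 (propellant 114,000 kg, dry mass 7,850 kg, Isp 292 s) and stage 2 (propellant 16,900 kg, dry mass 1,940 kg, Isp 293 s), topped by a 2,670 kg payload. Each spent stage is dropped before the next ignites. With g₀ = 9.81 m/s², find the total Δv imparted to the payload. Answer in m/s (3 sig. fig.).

Ignition mass of stage 1 = 114,000+7,850 + 16,900+1,940 + 2,670 = 143,360 kg.
Stage 1: m₀ = 143,360 kg, m_f = 143,360 − 114,000 = 29,360 kg; Δv = 292×9.81×ln(4.883) = 2864.5×1.5857 ≈ 4542 m/s.
Stage 2: m₀ = 21,510 kg, m_f = 21,510 − 16,900 = 4,610 kg; Δv = 293×9.81×ln(4.666) = 2874.3×1.5403 ≈ 4427 m/s.
Total Δv = 4542 + 4427 = 8969 m/s.

Δv ≈ 8970 m/s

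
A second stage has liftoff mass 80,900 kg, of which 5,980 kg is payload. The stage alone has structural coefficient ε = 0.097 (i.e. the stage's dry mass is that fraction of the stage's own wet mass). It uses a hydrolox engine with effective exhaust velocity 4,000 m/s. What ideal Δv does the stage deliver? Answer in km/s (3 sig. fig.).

Stage wet mass = m₀ − payload = 80,900 − 5,980 = 74,920 kg.
Stage dry mass = ε × stage wet mass = 0.097 × 74,920 = 7,267.24 kg.
Burnout mass m_f = stage dry + payload = 7,267.24 + 5,980 = 13,247.24 kg.
Rocket equation: Δv = v_e · ln(80,900/13,247.24) = 4000.0 × ln(6.107) = 4000.0 × 1.8094 ≈ 7238 m/s.

Δv ≈ 7.24 km/s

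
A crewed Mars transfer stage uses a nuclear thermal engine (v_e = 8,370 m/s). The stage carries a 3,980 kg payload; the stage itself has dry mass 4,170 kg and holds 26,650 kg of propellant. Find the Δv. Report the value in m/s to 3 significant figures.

m₀ = payload + dry + propellant = 3,980 + 4,170 + 26,650 = 34,800 kg.
m_f = payload + dry = 3,980 + 4,170 = 8,150 kg.
By the Tsiolkovsky rocket equation, Δv = v_e · ln(m₀/m_f) = 8370.0 × ln(4.27) = 8370.0 × 1.4516 ≈ 12149.9 m/s.

Δv ≈ 12100 m/s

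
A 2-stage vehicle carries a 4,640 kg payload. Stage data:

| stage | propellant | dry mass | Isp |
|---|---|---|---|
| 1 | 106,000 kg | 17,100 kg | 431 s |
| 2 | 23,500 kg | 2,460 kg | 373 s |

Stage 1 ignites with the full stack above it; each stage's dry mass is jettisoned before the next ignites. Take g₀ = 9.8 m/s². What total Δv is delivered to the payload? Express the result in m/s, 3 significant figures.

Ignition mass of stage 1 = 106,000+17,100 + 23,500+2,460 + 4,640 = 153,700 kg.
Stage 1: m₀ = 153,700 kg, m_f = 153,700 − 106,000 = 47,700 kg; Δv = 431×9.8×ln(3.222) = 4223.8×1.1701 ≈ 4942 m/s.
Stage 2: m₀ = 30,600 kg, m_f = 30,600 − 23,500 = 7,100 kg; Δv = 373×9.8×ln(4.31) = 3655.4×1.4609 ≈ 5340 m/s.
Total Δv = 4942 + 5340 = 10282 m/s.

Δv ≈ 10300 m/s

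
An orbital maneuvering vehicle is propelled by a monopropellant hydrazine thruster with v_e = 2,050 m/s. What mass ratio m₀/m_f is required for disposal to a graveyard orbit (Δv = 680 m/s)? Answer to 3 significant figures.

m₀/m_f = exp(Δv / v_e) = exp(680 / 2050.0) = exp(0.3317) = 1.3933.

mass ratio ≈ 1.39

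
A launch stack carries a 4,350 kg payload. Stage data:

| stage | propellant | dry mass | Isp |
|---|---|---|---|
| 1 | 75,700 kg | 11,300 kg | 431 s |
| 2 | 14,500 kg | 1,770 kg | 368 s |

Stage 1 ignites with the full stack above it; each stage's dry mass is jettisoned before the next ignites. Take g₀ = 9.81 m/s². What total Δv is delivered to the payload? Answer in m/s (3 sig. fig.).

Δv ≈ 9520 m/s

Ignition mass of stage 1 = 75,700+11,300 + 14,500+1,770 + 4,350 = 107,620 kg.
Stage 1: m₀ = 107,620 kg, m_f = 107,620 − 75,700 = 31,920 kg; Δv = 431×9.81×ln(3.372) = 4228.1×1.2154 ≈ 5139 m/s.
Stage 2: m₀ = 20,620 kg, m_f = 20,620 − 14,500 = 6,120 kg; Δv = 368×9.81×ln(3.369) = 3610.1×1.2147 ≈ 4385 m/s.
Total Δv = 5139 + 4385 = 9524 m/s.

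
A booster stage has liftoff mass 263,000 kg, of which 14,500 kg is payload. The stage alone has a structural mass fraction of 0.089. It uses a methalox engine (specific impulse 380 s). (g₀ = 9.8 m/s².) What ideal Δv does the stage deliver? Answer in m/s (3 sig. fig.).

Δv ≈ 7340 m/s

Stage wet mass = m₀ − payload = 263,000 − 14,500 = 248,500 kg.
Stage dry mass = ε × stage wet mass = 0.089 × 248,500 = 22,116.5 kg.
Burnout mass m_f = stage dry + payload = 22,116.5 + 14,500 = 36,616.5 kg.
v_e = Isp · g₀ = 380 × 9.8 = 3724.0 m/s.
Δv = v_e · ln(263,000/36,616.5) = 3724.0 × ln(7.183) = 3724.0 × 1.9717 ≈ 7342 m/s.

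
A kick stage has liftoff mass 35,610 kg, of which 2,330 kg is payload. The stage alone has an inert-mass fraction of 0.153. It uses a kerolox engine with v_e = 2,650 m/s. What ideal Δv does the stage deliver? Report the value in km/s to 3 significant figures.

Stage wet mass = m₀ − payload = 35,610 − 2,330 = 33,280 kg.
Stage dry mass = ε × stage wet mass = 0.153 × 33,280 = 5,091.84 kg.
Burnout mass m_f = stage dry + payload = 5,091.84 + 2,330 = 7,421.84 kg.
Δv = v_e · ln(35,610/7,421.84) = 2650.0 × ln(4.798) = 2650.0 × 1.5682 ≈ 4156 m/s.

Δv ≈ 4.16 km/s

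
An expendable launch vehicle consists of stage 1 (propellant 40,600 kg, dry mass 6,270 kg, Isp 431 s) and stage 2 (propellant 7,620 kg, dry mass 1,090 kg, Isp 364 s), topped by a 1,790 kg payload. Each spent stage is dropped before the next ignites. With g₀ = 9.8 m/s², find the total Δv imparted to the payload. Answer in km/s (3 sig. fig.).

Ignition mass of stage 1 = 40,600+6,270 + 7,620+1,090 + 1,790 = 57,370 kg.
Stage 1: m₀ = 57,370 kg, m_f = 57,370 − 40,600 = 16,770 kg; Δv = 431×9.8×ln(3.421) = 4223.8×1.2299 ≈ 5195 m/s.
Stage 2: m₀ = 10,500 kg, m_f = 10,500 − 7,620 = 2,880 kg; Δv = 364×9.8×ln(3.646) = 3567.2×1.2936 ≈ 4614 m/s.
Total Δv = 5195 + 4614 = 9809 m/s.

Δv ≈ 9.81 km/s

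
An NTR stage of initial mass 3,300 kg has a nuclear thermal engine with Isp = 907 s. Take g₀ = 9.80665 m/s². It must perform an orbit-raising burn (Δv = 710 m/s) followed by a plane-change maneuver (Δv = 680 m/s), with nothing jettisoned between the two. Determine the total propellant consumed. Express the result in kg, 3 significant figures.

v_e = Isp · g₀ = 907 × 9.80665 = 8894.6 m/s.
After the first burn: m = 3300 × exp(−710/8894.6) = 3300 × 0.92328 = 3,046.82 kg.
After the second burn: m = 3,046.82 × exp(−680/8894.6) = 3,046.82 × 0.92640 = 2,822.57 kg.
Total propellant = m₀ − m_final = 3300 − 2,822.57 = 477.43 kg.

total propellant consumed ≈ 477 kg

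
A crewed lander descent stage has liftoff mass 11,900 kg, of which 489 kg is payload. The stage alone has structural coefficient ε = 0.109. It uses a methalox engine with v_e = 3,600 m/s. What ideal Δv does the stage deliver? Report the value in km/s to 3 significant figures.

Stage wet mass = m₀ − payload = 11,900 − 489 = 11,411 kg.
Stage dry mass = ε × stage wet mass = 0.109 × 11,411 = 1,243.8 kg.
Burnout mass m_f = stage dry + payload = 1,243.8 + 489 = 1,732.8 kg.
Δv = v_e · ln(11,900/1,732.8) = 3600.0 × ln(6.867) = 3600.0 × 1.9268 ≈ 6936 m/s.

Δv ≈ 6.94 km/s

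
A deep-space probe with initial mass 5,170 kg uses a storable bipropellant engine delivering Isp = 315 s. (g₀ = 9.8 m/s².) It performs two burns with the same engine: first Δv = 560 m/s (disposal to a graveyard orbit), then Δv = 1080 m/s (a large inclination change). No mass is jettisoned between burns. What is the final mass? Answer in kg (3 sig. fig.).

final mass ≈ 3040 kg

v_e = Isp · g₀ = 315 × 9.8 = 3087.0 m/s.
After the first burn: m = 5170 × exp(−560/3087.0) = 5170 × 0.83410 = 4,312.3 kg.
After the second burn: m = 4,312.3 × exp(−1080/3087.0) = 4,312.3 × 0.70479 = 3,039.27 kg.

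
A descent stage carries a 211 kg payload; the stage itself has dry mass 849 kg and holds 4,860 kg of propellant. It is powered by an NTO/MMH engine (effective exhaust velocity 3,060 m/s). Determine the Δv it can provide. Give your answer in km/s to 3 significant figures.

Δv ≈ 5.26 km/s

m₀ = payload + dry + propellant = 211 + 849 + 4,860 = 5,920 kg.
m_f = payload + dry = 211 + 849 = 1,060 kg.
Δv = v_e · ln(m₀/m_f) = 3060.0 × ln(5.585) = 3060.0 × 1.7201 ≈ 5263.4 m/s.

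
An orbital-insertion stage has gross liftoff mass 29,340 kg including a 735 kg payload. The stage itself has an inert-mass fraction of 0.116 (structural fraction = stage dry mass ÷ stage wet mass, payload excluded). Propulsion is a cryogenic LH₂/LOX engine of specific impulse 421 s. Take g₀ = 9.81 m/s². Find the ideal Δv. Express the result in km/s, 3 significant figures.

Δv ≈ 8.18 km/s

Stage wet mass = m₀ − payload = 29,340 − 735 = 28,605 kg.
Stage dry mass = ε × stage wet mass = 0.116 × 28,605 = 3,318.18 kg.
Burnout mass m_f = stage dry + payload = 3,318.18 + 735 = 4,053.18 kg.
v_e = Isp · g₀ = 421 × 9.81 = 4130.0 m/s.
Δv = v_e · ln(29,340/4,053.18) = 4130.0 × ln(7.239) = 4130.0 × 1.9795 ≈ 8175 m/s.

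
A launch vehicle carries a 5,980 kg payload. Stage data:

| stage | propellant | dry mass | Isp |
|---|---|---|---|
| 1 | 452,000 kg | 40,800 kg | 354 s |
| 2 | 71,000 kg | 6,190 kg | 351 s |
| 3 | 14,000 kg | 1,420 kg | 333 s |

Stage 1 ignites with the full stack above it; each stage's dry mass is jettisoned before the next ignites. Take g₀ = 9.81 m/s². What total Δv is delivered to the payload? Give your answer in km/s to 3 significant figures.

Ignition mass of stage 1 = 452,000+40,800 + 71,000+6,190 + 14,000+1,420 + 5,980 = 591,390 kg.
Stage 1: m₀ = 591,390 kg, m_f = 591,390 − 452,000 = 139,390 kg; Δv = 354×9.81×ln(4.243) = 3472.7×1.4452 ≈ 5019 m/s.
Stage 2: m₀ = 98,590 kg, m_f = 98,590 − 71,000 = 27,590 kg; Δv = 351×9.81×ln(3.573) = 3443.3×1.2735 ≈ 4385 m/s.
Stage 3: m₀ = 21,400 kg, m_f = 21,400 − 14,000 = 7,400 kg; Δv = 333×9.81×ln(2.892) = 3266.7×1.0619 ≈ 3469 m/s.
Total Δv = 5019 + 4385 + 3469 = 12873 m/s.

Δv ≈ 12.9 km/s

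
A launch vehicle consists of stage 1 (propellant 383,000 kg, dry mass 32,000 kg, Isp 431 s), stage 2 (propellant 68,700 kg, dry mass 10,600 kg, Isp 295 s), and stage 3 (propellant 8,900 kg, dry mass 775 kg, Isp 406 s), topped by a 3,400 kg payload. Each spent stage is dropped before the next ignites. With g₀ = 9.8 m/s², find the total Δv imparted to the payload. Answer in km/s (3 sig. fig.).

Δv ≈ 14.4 km/s

Ignition mass of stage 1 = 383,000+32,000 + 68,700+10,600 + 8,900+775 + 3,400 = 507,375 kg.
Stage 1: m₀ = 507,375 kg, m_f = 507,375 − 383,000 = 124,375 kg; Δv = 431×9.8×ln(4.079) = 4223.8×1.4059 ≈ 5938 m/s.
Stage 2: m₀ = 92,375 kg, m_f = 92,375 − 68,700 = 23,675 kg; Δv = 295×9.8×ln(3.902) = 2891.0×1.3614 ≈ 3936 m/s.
Stage 3: m₀ = 13,075 kg, m_f = 13,075 − 8,900 = 4,175 kg; Δv = 406×9.8×ln(3.132) = 3978.8×1.1416 ≈ 4542 m/s.
Total Δv = 5938 + 3936 + 4542 = 14416 m/s.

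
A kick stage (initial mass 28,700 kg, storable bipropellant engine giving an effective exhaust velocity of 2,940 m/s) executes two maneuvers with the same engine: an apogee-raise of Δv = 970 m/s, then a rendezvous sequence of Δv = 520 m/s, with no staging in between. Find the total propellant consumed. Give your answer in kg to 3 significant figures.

After the first burn: m = 28700 × exp(−970/2940.0) = 28700 × 0.71897 = 20,634.4 kg.
After the second burn: m = 20,634.4 × exp(−520/2940.0) = 20,634.4 × 0.83789 = 17,289.4 kg.
Total propellant = m₀ − m_final = 28700 − 17,289.4 = 11,410.6 kg.

total propellant consumed ≈ 11400 kg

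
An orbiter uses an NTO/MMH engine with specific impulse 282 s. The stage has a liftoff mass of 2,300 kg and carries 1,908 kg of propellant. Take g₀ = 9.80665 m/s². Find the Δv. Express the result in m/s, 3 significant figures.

Δv ≈ 4890 m/s

v_e = Isp · g₀ = 282 × 9.80665 = 2765.5 m/s.
m_f = m₀ − m_prop = 2,300 − 1,908 = 392 kg.
Δv = v_e · ln(m₀/m_f) = 2765.5 × ln(5.867) = 2765.5 × 1.7694 ≈ 4893.2 m/s.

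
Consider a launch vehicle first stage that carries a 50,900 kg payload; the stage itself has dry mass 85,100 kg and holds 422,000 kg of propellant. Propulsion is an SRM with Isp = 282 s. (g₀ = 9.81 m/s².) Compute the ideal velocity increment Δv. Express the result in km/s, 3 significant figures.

v_e = Isp · g₀ = 282 × 9.81 = 2766.4 m/s.
m₀ = payload + dry + propellant = 50,900 + 85,100 + 422,000 = 558,000 kg.
m_f = payload + dry = 50,900 + 85,100 = 136,000 kg.
Rocket equation: Δv = v_e · ln(m₀/m_f) = 2766.4 × ln(4.103) = 2766.4 × 1.4117 ≈ 3905.4 m/s.

Δv ≈ 3.91 km/s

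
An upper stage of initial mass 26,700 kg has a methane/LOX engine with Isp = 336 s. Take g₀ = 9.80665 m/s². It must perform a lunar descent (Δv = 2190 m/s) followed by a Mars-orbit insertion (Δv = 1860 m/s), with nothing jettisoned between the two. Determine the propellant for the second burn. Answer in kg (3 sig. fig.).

v_e = Isp · g₀ = 336 × 9.80665 = 3295.0 m/s.
After the first burn: m = 26700 × exp(−2190/3295.0) = 26700 × 0.51446 = 13,736.1 kg.
After the second burn: m = 13,736.1 × exp(−1860/3295.0) = 13,736.1 × 0.56865 = 7,811.03 kg.
Second-burn propellant = 13,736.1 − 7,811.03 = 5,925.07 kg.

propellant for the second burn ≈ 5930 kg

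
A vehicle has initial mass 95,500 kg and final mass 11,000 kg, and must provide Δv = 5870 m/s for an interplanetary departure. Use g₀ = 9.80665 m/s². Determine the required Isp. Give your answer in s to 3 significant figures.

ln(m₀/m_f) = ln(95500/11000) = ln(8.682) = 2.1612.
v_e = Δv / ln(m₀/m_f) = 5870 / 2.1612 = 2716.0 m/s.
Isp = v_e / g₀ = 2716.0 / 9.80665 = 277.0 s.

Isp ≈ 277 s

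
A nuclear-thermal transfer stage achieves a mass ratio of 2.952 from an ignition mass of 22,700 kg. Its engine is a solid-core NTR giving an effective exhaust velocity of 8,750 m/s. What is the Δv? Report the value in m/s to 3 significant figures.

Δv = v_e · ln(2.952) = 8750.0 × 1.0825 ≈ 9471.7 m/s.

Δv ≈ 9470 m/s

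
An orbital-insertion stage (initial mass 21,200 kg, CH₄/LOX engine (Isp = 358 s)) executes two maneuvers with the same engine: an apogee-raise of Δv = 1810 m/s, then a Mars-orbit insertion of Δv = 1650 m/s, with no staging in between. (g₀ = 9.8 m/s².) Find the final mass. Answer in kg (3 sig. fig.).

final mass ≈ 7910 kg

v_e = Isp · g₀ = 358 × 9.8 = 3508.4 m/s.
After the first burn: m = 21200 × exp(−1810/3508.4) = 21200 × 0.59696 = 12,655.6 kg.
After the second burn: m = 12,655.6 × exp(−1650/3508.4) = 12,655.6 × 0.62481 = 7,907.35 kg.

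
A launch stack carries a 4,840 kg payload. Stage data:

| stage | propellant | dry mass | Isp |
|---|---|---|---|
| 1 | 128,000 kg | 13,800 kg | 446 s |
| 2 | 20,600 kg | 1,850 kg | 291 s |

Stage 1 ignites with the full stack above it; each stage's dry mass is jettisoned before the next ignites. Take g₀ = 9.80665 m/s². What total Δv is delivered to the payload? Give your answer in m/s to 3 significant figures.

Ignition mass of stage 1 = 128,000+13,800 + 20,600+1,850 + 4,840 = 169,090 kg.
Stage 1: m₀ = 169,090 kg, m_f = 169,090 − 128,000 = 41,090 kg; Δv = 446×9.80665×ln(4.115) = 4373.8×1.4147 ≈ 6187 m/s.
Stage 2: m₀ = 27,290 kg, m_f = 27,290 − 20,600 = 6,690 kg; Δv = 291×9.80665×ln(4.079) = 2853.7×1.4059 ≈ 4012 m/s.
Total Δv = 6187 + 4012 = 10199 m/s.

Δv ≈ 10200 m/s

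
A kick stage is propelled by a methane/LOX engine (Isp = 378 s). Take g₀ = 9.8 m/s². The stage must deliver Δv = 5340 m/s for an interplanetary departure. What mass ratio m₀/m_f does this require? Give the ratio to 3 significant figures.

v_e = Isp · g₀ = 378 × 9.8 = 3704.4 m/s.
m₀/m_f = exp(Δv / v_e) = exp(5340 / 3704.4) = exp(1.4415) = 4.2272.

mass ratio ≈ 4.23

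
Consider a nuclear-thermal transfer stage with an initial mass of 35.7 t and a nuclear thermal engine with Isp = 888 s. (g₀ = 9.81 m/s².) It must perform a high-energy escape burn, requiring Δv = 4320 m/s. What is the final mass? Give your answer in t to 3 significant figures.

final mass ≈ 21.7 t

v_e = Isp · g₀ = 888 × 9.81 = 8711.3 m/s.
Using Δv = v_e ln(m₀/m_f): m₀/m_f = exp(Δv / v_e) = exp(4320 / 8711.3) = exp(0.4959) = 1.6420.
m_f = m₀ / 1.6420 = 35.7 / 1.6420 = 21.7418 t.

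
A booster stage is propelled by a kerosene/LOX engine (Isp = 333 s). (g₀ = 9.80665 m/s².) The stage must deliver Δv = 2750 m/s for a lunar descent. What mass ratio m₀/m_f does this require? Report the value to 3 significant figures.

v_e = Isp · g₀ = 333 × 9.80665 = 3265.6 m/s.
By the Tsiolkovsky rocket equation, m₀/m_f = exp(Δv / v_e) = exp(2750 / 3265.6) = exp(0.8421) = 2.3213.

mass ratio ≈ 2.32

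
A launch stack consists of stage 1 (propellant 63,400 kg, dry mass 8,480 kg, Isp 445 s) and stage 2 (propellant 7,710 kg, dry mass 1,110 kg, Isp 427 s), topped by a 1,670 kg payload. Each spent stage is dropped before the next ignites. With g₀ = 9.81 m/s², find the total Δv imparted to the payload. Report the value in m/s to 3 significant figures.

Δv ≈ 12000 m/s

Ignition mass of stage 1 = 63,400+8,480 + 7,710+1,110 + 1,670 = 82,370 kg.
Stage 1: m₀ = 82,370 kg, m_f = 82,370 − 63,400 = 18,970 kg; Δv = 445×9.81×ln(4.342) = 4365.4×1.4684 ≈ 6410 m/s.
Stage 2: m₀ = 10,490 kg, m_f = 10,490 − 7,710 = 2,780 kg; Δv = 427×9.81×ln(3.773) = 4188.9×1.3280 ≈ 5563 m/s.
Total Δv = 6410 + 5563 = 11973 m/s.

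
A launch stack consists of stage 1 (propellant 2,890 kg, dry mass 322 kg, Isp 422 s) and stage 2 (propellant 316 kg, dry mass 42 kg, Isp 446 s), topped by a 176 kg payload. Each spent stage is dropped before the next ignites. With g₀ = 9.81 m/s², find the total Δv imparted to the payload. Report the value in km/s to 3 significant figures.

Δv ≈ 10.0 km/s

Ignition mass of stage 1 = 2,890+322 + 316+42 + 176 = 3,746 kg.
Stage 1: m₀ = 3,746 kg, m_f = 3,746 − 2,890 = 856 kg; Δv = 422×9.81×ln(4.376) = 4139.8×1.4762 ≈ 6111 m/s.
Stage 2: m₀ = 534 kg, m_f = 534 − 316 = 218 kg; Δv = 446×9.81×ln(2.45) = 4375.3×0.8959 ≈ 3920 m/s.
Total Δv = 6111 + 3920 = 10031 m/s.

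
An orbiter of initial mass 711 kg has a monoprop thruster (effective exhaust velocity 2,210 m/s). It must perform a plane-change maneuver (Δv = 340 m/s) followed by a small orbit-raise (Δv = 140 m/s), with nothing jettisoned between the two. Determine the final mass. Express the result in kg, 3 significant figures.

After the first burn: m = 711 × exp(−340/2210.0) = 711 × 0.85740 = 609.611 kg.
After the second burn: m = 609.611 × exp(−140/2210.0) = 609.611 × 0.93862 = 572.193 kg.

final mass ≈ 572 kg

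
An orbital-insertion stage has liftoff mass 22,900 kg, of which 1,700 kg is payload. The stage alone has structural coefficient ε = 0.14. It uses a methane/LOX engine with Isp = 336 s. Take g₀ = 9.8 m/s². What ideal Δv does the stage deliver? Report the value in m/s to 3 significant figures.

Stage wet mass = m₀ − payload = 22,900 − 1,700 = 21,200 kg.
Stage dry mass = ε × stage wet mass = 0.14 × 21,200 = 2,968 kg.
Burnout mass m_f = stage dry + payload = 2,968 + 1,700 = 4,668 kg.
v_e = Isp · g₀ = 336 × 9.8 = 3292.8 m/s.
Δv = v_e · ln(22,900/4,668) = 3292.8 × ln(4.906) = 3292.8 × 1.5904 ≈ 5237 m/s.

Δv ≈ 5240 m/s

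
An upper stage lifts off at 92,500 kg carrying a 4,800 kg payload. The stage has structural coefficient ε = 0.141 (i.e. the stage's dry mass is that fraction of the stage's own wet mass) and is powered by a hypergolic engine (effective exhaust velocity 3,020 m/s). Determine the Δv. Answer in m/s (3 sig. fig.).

Δv ≈ 5090 m/s

Stage wet mass = m₀ − payload = 92,500 − 4,800 = 87,700 kg.
Stage dry mass = ε × stage wet mass = 0.141 × 87,700 = 12,365.7 kg.
Burnout mass m_f = stage dry + payload = 12,365.7 + 4,800 = 17,165.7 kg.
By the Tsiolkovsky rocket equation, Δv = v_e · ln(92,500/17,165.7) = 3020.0 × ln(5.389) = 3020.0 × 1.6843 ≈ 5087 m/s.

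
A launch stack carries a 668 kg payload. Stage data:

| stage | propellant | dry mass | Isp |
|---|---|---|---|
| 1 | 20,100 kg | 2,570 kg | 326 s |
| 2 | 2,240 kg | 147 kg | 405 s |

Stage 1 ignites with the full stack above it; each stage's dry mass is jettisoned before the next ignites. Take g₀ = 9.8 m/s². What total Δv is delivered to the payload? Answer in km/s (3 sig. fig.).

Ignition mass of stage 1 = 20,100+2,570 + 2,240+147 + 668 = 25,725 kg.
Stage 1: m₀ = 25,725 kg, m_f = 25,725 − 20,100 = 5,625 kg; Δv = 326×9.8×ln(4.573) = 3194.8×1.5202 ≈ 4857 m/s.
Stage 2: m₀ = 3,055 kg, m_f = 3,055 − 2,240 = 815 kg; Δv = 405×9.8×ln(3.748) = 3969.0×1.3213 ≈ 5244 m/s.
Total Δv = 4857 + 5244 = 10101 m/s.

Δv ≈ 10.1 km/s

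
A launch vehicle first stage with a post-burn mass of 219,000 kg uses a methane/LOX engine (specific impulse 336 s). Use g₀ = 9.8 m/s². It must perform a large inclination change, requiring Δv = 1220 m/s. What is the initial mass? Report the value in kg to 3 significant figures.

initial mass ≈ 317000 kg

v_e = Isp · g₀ = 336 × 9.8 = 3292.8 m/s.
m₀/m_f = exp(Δv / v_e) = exp(1220 / 3292.8) = exp(0.3705) = 1.4485.
m₀ = m_f × 1.4485 = 219,000 × 1.4485 = 317,222 kg.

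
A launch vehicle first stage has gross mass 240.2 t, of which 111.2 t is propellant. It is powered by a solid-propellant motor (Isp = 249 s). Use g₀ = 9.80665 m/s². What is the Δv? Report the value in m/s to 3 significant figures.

Δv ≈ 1520 m/s

v_e = Isp · g₀ = 249 × 9.80665 = 2441.9 m/s.
m_f = m₀ − m_prop = 240.2 − 111.2 = 129 t.
Δv = v_e · ln(m₀/m_f) = 2441.9 × ln(1.862) = 2441.9 × 0.6217 ≈ 1518.0 m/s.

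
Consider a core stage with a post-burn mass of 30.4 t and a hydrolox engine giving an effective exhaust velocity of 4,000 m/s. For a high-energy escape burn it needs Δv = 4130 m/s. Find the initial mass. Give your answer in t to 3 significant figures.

initial mass ≈ 85.4 t

Rocket equation: m₀/m_f = exp(Δv / v_e) = exp(4130 / 4000.0) = exp(1.0325) = 2.8081.
m₀ = m_f × 2.8081 = 30.4 × 2.8081 = 85.3662 t.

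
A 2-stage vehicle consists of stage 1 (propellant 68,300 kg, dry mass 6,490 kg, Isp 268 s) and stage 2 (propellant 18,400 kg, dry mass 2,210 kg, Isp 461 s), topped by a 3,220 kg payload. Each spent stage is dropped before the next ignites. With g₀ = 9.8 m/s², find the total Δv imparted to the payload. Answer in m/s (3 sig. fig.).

Δv ≈ 9780 m/s

Ignition mass of stage 1 = 68,300+6,490 + 18,400+2,210 + 3,220 = 98,620 kg.
Stage 1: m₀ = 98,620 kg, m_f = 98,620 − 68,300 = 30,320 kg; Δv = 268×9.8×ln(3.253) = 2626.4×1.1795 ≈ 3098 m/s.
Stage 2: m₀ = 23,830 kg, m_f = 23,830 − 18,400 = 5,430 kg; Δv = 461×9.8×ln(4.389) = 4517.8×1.4790 ≈ 6682 m/s.
Total Δv = 3098 + 6682 = 9780 m/s.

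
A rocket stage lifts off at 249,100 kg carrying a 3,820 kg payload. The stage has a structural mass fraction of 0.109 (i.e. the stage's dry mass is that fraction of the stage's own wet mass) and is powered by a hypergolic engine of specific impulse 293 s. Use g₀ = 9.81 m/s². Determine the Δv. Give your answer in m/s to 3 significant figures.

Stage wet mass = m₀ − payload = 249,100 − 3,820 = 245,280 kg.
Stage dry mass = ε × stage wet mass = 0.109 × 245,280 = 26,735.5 kg.
Burnout mass m_f = stage dry + payload = 26,735.5 + 3,820 = 30,555.5 kg.
v_e = Isp · g₀ = 293 × 9.81 = 2874.3 m/s.
Δv = v_e · ln(249,100/30,555.5) = 2874.3 × ln(8.152) = 2874.3 × 2.0983 ≈ 6031 m/s.

Δv ≈ 6030 m/s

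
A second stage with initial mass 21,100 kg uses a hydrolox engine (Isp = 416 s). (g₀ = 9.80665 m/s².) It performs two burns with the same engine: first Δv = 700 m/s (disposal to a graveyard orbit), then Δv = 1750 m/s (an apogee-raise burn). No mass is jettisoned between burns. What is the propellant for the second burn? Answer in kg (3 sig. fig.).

propellant for the second burn ≈ 6200 kg

v_e = Isp · g₀ = 416 × 9.80665 = 4079.6 m/s.
After the first burn: m = 21100 × exp(−700/4079.6) = 21100 × 0.84233 = 17,773.2 kg.
After the second burn: m = 17,773.2 × exp(−1750/4079.6) = 17,773.2 × 0.65118 = 11,573.6 kg.
Second-burn propellant = 17,773.2 − 11,573.6 = 6,199.6 kg.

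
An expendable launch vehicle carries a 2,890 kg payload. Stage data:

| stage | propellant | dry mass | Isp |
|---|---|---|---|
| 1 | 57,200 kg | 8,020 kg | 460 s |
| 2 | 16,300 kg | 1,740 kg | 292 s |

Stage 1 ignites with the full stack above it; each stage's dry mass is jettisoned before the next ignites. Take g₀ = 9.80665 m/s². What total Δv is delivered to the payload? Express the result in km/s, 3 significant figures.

Δv ≈ 9.24 km/s

Ignition mass of stage 1 = 57,200+8,020 + 16,300+1,740 + 2,890 = 86,150 kg.
Stage 1: m₀ = 86,150 kg, m_f = 86,150 − 57,200 = 28,950 kg; Δv = 460×9.80665×ln(2.976) = 4511.1×1.0905 ≈ 4919 m/s.
Stage 2: m₀ = 20,930 kg, m_f = 20,930 − 16,300 = 4,630 kg; Δv = 292×9.80665×ln(4.521) = 2863.5×1.5086 ≈ 4320 m/s.
Total Δv = 4919 + 4320 = 9239 m/s.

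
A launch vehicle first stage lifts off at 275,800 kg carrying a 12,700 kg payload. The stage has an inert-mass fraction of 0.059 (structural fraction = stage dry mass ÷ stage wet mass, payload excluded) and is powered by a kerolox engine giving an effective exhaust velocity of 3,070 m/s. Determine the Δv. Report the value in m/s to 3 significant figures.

Δv ≈ 7000 m/s

Stage wet mass = m₀ − payload = 275,800 − 12,700 = 263,100 kg.
Stage dry mass = ε × stage wet mass = 0.059 × 263,100 = 15,522.9 kg.
Burnout mass m_f = stage dry + payload = 15,522.9 + 12,700 = 28,222.9 kg.
Δv = v_e · ln(275,800/28,222.9) = 3070.0 × ln(9.772) = 3070.0 × 2.2795 ≈ 6998 m/s.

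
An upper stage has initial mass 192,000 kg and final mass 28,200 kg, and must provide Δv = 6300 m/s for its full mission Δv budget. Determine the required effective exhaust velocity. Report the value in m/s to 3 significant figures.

v_e ≈ 3280 m/s

ln(m₀/m_f) = ln(192000/28200) = ln(6.809) = 1.9182.
From the ideal rocket equation, v_e = Δv / ln(m₀/m_f) = 6300 / 1.9182 = 3284.4 m/s.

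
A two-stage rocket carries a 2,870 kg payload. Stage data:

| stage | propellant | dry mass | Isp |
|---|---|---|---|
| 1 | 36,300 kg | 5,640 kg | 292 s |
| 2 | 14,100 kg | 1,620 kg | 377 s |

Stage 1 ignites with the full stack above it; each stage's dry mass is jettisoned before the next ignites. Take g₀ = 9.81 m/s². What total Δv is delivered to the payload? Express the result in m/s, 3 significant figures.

Δv ≈ 7880 m/s

Ignition mass of stage 1 = 36,300+5,640 + 14,100+1,620 + 2,870 = 60,530 kg.
Stage 1: m₀ = 60,530 kg, m_f = 60,530 − 36,300 = 24,230 kg; Δv = 292×9.81×ln(2.498) = 2864.5×0.9155 ≈ 2623 m/s.
Stage 2: m₀ = 18,590 kg, m_f = 18,590 − 14,100 = 4,490 kg; Δv = 377×9.81×ln(4.14) = 3698.4×1.4208 ≈ 5255 m/s.
Total Δv = 2623 + 5255 = 7878 m/s.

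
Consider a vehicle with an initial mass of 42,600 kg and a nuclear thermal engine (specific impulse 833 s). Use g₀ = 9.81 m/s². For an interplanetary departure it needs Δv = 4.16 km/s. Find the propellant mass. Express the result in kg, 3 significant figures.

propellant mass ≈ 17000 kg

v_e = Isp · g₀ = 833 × 9.81 = 8171.7 m/s.
Using Δv = v_e ln(m₀/m_f): m₀/m_f = exp(Δv / v_e) = exp(4160 / 8171.7) = exp(0.5091) = 1.6637.
m_f = 42,600 / 1.6637 = 25,605.6 kg, so propellant = m₀ − m_f = 42,600 − 25,605.6 = 16,994.4 kg.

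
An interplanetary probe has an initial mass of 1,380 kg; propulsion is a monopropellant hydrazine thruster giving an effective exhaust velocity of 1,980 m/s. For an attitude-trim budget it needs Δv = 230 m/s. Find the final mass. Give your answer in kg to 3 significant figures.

Using Δv = v_e ln(m₀/m_f): m₀/m_f = exp(Δv / v_e) = exp(230 / 1980.0) = exp(0.1162) = 1.1232.
m_f = m₀ / 1.1232 = 1,380 / 1.1232 = 1,228.63 kg.

final mass ≈ 1230 kg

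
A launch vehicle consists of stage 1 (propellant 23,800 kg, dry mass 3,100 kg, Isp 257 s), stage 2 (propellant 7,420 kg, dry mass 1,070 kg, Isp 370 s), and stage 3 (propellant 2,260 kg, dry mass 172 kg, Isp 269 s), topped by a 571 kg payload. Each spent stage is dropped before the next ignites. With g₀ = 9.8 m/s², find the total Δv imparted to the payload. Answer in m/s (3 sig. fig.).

Δv ≈ 9880 m/s

Ignition mass of stage 1 = 23,800+3,100 + 7,420+1,070 + 2,260+172 + 571 = 38,393 kg.
Stage 1: m₀ = 38,393 kg, m_f = 38,393 − 23,800 = 14,593 kg; Δv = 257×9.8×ln(2.631) = 2518.6×0.9673 ≈ 2436 m/s.
Stage 2: m₀ = 11,493 kg, m_f = 11,493 − 7,420 = 4,073 kg; Δv = 370×9.8×ln(2.822) = 3626.0×1.0374 ≈ 3761 m/s.
Stage 3: m₀ = 3,003 kg, m_f = 3,003 − 2,260 = 743 kg; Δv = 269×9.8×ln(4.042) = 2636.2×1.3967 ≈ 3682 m/s.
Total Δv = 2436 + 3761 + 3682 = 9879 m/s.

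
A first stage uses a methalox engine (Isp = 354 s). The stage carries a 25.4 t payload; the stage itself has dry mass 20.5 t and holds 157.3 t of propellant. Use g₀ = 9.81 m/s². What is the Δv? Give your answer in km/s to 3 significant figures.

Δv ≈ 5.17 km/s

v_e = Isp · g₀ = 354 × 9.81 = 3472.7 m/s.
m₀ = payload + dry + propellant = 25.4 + 20.5 + 157.3 = 203.2 t.
m_f = payload + dry = 25.4 + 20.5 = 45.9 t.
From the ideal rocket equation, Δv = v_e · ln(m₀/m_f) = 3472.7 × ln(4.427) = 3472.7 × 1.4877 ≈ 5166.5 m/s.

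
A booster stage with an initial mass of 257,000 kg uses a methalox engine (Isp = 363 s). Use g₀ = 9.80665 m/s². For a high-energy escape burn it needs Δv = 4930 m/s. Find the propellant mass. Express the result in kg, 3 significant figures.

v_e = Isp · g₀ = 363 × 9.80665 = 3559.8 m/s.
m₀/m_f = exp(Δv / v_e) = exp(4930 / 3559.8) = exp(1.3849) = 3.9944.
m_f = 257,000 / 3.9944 = 64,340.1 kg, so propellant = m₀ − m_f = 257,000 − 64,340.1 = 192,659.9 kg.

propellant mass ≈ 193000 kg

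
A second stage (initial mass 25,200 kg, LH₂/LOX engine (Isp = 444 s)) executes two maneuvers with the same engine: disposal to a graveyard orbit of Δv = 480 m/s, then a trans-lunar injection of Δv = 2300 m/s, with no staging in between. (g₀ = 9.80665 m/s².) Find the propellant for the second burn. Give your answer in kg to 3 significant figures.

propellant for the second burn ≈ 9260 kg

v_e = Isp · g₀ = 444 × 9.80665 = 4354.2 m/s.
After the first burn: m = 25200 × exp(−480/4354.2) = 25200 × 0.89562 = 22,569.6 kg.
After the second burn: m = 22,569.6 × exp(−2300/4354.2) = 22,569.6 × 0.58965 = 13,308.2 kg.
Second-burn propellant = 22,569.6 − 13,308.2 = 9,261.4 kg.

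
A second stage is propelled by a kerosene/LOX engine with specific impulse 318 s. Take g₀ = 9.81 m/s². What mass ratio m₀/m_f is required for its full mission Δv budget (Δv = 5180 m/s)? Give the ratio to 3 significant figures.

mass ratio ≈ 5.26

v_e = Isp · g₀ = 318 × 9.81 = 3119.6 m/s.
m₀/m_f = exp(Δv / v_e) = exp(5180 / 3119.6) = exp(1.6605) = 5.2618.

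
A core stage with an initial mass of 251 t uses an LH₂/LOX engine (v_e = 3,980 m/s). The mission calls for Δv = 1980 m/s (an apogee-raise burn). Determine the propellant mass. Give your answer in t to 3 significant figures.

By the Tsiolkovsky rocket equation, m₀/m_f = exp(Δv / v_e) = exp(1980 / 3980.0) = exp(0.4975) = 1.6446.
m_f = 251 / 1.6446 = 152.621 t, so propellant = m₀ − m_f = 251 − 152.621 = 98.379 t.

propellant mass ≈ 98.4 t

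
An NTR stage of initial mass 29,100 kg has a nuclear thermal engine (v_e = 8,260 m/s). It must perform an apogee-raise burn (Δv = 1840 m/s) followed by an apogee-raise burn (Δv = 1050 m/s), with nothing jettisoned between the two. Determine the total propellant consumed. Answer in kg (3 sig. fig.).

total propellant consumed ≈ 8590 kg

After the first burn: m = 29100 × exp(−1840/8260.0) = 29100 × 0.80031 = 23,289 kg.
After the second burn: m = 23,289 × exp(−1050/8260.0) = 23,289 × 0.88063 = 20,509 kg.
Total propellant = m₀ − m_final = 29100 − 20,509 = 8,591 kg.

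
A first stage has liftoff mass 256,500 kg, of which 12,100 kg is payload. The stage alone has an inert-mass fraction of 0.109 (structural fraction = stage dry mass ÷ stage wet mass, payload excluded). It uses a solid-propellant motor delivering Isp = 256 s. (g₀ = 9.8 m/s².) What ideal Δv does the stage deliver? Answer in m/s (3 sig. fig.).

Δv ≈ 4740 m/s

Stage wet mass = m₀ − payload = 256,500 − 12,100 = 244,400 kg.
Stage dry mass = ε × stage wet mass = 0.109 × 244,400 = 26,639.6 kg.
Burnout mass m_f = stage dry + payload = 26,639.6 + 12,100 = 38,739.6 kg.
v_e = Isp · g₀ = 256 × 9.8 = 2508.8 m/s.
Using Δv = v_e ln(m₀/m_f): Δv = v_e · ln(256,500/38,739.6) = 2508.8 × ln(6.621) = 2508.8 × 1.8903 ≈ 4742 m/s.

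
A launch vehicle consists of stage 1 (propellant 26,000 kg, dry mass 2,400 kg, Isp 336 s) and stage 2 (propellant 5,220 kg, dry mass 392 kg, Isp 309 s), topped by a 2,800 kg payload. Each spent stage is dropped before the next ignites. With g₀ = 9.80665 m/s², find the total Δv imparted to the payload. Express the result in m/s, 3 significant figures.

Ignition mass of stage 1 = 26,000+2,400 + 5,220+392 + 2,800 = 36,812 kg.
Stage 1: m₀ = 36,812 kg, m_f = 36,812 − 26,000 = 10,812 kg; Δv = 336×9.80665×ln(3.405) = 3295.0×1.2252 ≈ 4037 m/s.
Stage 2: m₀ = 8,412 kg, m_f = 8,412 − 5,220 = 3,192 kg; Δv = 309×9.80665×ln(2.635) = 3030.3×0.9690 ≈ 2936 m/s.
Total Δv = 4037 + 2936 = 6973 m/s.

Δv ≈ 6970 m/s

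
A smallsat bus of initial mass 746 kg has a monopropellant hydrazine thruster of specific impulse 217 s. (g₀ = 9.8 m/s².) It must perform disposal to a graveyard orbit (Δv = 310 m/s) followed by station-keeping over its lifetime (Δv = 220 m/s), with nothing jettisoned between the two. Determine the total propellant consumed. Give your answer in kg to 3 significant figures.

total propellant consumed ≈ 165 kg

v_e = Isp · g₀ = 217 × 9.8 = 2126.6 m/s.
After the first burn: m = 746 × exp(−310/2126.6) = 746 × 0.86435 = 644.805 kg.
After the second burn: m = 644.805 × exp(−220/2126.6) = 644.805 × 0.90172 = 581.434 kg.
Total propellant = m₀ − m_final = 746 − 581.434 = 164.566 kg.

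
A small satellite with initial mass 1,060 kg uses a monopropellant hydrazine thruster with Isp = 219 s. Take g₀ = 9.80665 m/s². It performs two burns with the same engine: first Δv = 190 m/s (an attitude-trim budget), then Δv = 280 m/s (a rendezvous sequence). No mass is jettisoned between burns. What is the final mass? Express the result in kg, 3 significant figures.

final mass ≈ 852 kg

v_e = Isp · g₀ = 219 × 9.80665 = 2147.7 m/s.
After the first burn: m = 1060 × exp(−190/2147.7) = 1060 × 0.91533 = 970.25 kg.
After the second burn: m = 970.25 × exp(−280/2147.7) = 970.25 × 0.87777 = 851.656 kg.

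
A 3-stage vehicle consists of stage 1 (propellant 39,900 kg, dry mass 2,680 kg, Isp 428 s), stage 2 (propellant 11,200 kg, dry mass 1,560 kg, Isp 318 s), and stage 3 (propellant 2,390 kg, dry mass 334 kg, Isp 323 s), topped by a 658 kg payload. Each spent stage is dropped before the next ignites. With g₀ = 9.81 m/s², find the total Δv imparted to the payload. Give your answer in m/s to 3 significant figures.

Δv ≈ 12400 m/s

Ignition mass of stage 1 = 39,900+2,680 + 11,200+1,560 + 2,390+334 + 658 = 58,722 kg.
Stage 1: m₀ = 58,722 kg, m_f = 58,722 − 39,900 = 18,822 kg; Δv = 428×9.81×ln(3.12) = 4198.7×1.1378 ≈ 4777 m/s.
Stage 2: m₀ = 16,142 kg, m_f = 16,142 − 11,200 = 4,942 kg; Δv = 318×9.81×ln(3.266) = 3119.6×1.1837 ≈ 3693 m/s.
Stage 3: m₀ = 3,382 kg, m_f = 3,382 − 2,390 = 992 kg; Δv = 323×9.81×ln(3.409) = 3168.6×1.2265 ≈ 3886 m/s.
Total Δv = 4777 + 3693 + 3886 = 12356 m/s.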